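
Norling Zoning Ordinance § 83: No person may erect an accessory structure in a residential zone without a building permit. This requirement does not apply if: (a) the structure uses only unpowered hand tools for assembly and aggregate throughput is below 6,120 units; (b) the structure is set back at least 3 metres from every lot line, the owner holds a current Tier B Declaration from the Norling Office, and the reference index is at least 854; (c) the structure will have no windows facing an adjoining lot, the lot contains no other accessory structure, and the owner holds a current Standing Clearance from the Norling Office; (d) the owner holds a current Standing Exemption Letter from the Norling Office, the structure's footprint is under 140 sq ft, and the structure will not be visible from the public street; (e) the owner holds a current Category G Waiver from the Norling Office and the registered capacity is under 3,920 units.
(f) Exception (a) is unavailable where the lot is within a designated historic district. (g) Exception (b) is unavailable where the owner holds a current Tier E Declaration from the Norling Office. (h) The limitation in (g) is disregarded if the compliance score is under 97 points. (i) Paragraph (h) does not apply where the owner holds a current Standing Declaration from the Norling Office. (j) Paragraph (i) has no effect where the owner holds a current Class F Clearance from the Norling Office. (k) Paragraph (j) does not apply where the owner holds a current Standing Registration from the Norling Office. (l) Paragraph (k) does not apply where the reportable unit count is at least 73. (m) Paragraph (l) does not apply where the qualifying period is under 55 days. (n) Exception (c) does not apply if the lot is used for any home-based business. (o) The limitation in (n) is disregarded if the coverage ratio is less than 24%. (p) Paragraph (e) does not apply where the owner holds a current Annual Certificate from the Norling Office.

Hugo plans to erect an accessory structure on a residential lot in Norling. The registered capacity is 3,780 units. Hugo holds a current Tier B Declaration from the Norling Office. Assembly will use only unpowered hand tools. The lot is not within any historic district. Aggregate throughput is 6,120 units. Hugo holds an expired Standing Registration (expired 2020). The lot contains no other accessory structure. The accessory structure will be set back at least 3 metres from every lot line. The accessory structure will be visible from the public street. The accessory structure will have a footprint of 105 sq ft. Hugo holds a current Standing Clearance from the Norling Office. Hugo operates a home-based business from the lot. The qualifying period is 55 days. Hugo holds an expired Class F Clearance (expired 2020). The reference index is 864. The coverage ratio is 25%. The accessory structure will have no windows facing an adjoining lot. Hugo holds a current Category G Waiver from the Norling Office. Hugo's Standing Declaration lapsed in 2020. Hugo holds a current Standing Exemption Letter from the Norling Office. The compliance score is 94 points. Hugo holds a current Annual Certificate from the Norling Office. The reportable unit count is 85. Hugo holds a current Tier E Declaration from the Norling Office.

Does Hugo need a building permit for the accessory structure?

No — exception (b) applies; Hugo does not need a building permit.

Exception (a) does not apply: aggregate throughput is 6,120 units, not below 6,120 units.
Exception (b) is satisfied on its face — the setback is at least 3 m on every side; a current Tier B Declaration is held; the reference index is 864, meeting the 854 threshold. Applying paragraphs (g)–(m): (g) would limit (b) — a current Tier E Declaration is held — but (h) sets (g) aside: (h) is engaged — the compliance score is 94 points, under the 97 points limit. (i), which would lift (h), is not triggered — no current Standing Declaration is held. (b) remains available.
Exception (c): no windows face an adjoining lot; the lot has no other accessory structure; a current Standing Clearance is held — every condition holds. But applying paragraphs (n)–(o): (n) operates against (c): a home-based business operates on the lot. (o), which would lift (n), is not triggered — the coverage ratio is 25%, not less than 24%. Exception (c) does not apply.
Exception (d) requires that the structure will not be visible from the public street; but the structure will be visible from the street, so (d) is unavailable.
Exception (e) is satisfied on its face — a current Category G Waiver is held; the registered capacity is 3,780 units, under the 3,920 units limit. However, paragraph (p) must be considered: (p) is engaged — a current Annual Certificate is held. Exception (e) does not apply.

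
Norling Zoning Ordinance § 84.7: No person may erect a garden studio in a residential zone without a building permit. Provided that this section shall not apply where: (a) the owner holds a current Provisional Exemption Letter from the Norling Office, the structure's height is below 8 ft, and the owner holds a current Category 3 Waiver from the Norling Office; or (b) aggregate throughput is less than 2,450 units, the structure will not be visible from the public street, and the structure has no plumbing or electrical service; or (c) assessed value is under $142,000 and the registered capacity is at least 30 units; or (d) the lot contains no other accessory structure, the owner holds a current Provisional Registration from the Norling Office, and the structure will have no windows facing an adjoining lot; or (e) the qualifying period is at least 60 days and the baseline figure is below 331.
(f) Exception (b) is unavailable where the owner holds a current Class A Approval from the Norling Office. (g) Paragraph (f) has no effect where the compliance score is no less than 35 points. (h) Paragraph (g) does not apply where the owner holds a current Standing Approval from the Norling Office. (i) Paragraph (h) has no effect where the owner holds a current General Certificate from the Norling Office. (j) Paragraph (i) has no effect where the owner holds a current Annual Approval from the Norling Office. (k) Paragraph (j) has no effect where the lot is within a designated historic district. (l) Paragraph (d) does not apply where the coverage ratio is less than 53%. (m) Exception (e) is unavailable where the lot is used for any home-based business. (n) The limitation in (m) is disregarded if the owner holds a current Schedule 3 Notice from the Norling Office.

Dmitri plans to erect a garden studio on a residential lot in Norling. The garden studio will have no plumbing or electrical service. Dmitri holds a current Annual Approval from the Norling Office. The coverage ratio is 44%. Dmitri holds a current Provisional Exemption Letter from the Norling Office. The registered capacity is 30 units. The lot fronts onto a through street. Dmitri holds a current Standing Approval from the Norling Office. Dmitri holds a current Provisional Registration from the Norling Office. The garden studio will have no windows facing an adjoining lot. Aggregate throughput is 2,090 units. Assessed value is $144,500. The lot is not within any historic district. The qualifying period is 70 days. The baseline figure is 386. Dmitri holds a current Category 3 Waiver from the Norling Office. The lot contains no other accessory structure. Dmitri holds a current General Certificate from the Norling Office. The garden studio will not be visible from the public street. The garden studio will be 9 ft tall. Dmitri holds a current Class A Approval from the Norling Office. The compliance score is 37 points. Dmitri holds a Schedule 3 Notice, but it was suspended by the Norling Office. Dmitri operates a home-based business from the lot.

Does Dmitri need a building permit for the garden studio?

Exception (a) requires that the structure's height is below 8 ft; but the structure's height is 9 ft, not below 8 ft, so (a) is unavailable.
All of (b)'s requirements are met (aggregate throughput is 2,090 units, less than the 2,450 units limit; the structure will not be visible from the street; there is no plumbing or electrical service). But applying paragraphs (f)–(k): (f) operates — a current Class A Approval is held. (g) would limit (f) — the compliance score is 37 points, meeting the 35 points threshold — but (h) sets (g) aside: (h) is triggered — a current Standing Approval is held. (i) would limit (h) — a current General Certificate is held — but (j) sets (i) aside: (j) operates against (i): a current Annual Approval is held. (k) is not engaged (the lot is not in a historic district), so (j) stands. (b) is therefore removed.
Exception (c) requires that assessed value is under $142,000; but assessed value is $144,500, not under $142,000, so (c) is unavailable.
All of (d)'s requirements are met (the lot has no other accessory structure; a current Provisional Registration is held; no windows face an adjoining lot). But: (l) operates — the coverage ratio is 44%, less than the 53% limit. So (d) is unavailable.
Exception (e) fails — the baseline figure is 386, not below 331.
No exception is made out. Dmitri falls within the general rule.

Yes — Dmitri must obtain a building permit.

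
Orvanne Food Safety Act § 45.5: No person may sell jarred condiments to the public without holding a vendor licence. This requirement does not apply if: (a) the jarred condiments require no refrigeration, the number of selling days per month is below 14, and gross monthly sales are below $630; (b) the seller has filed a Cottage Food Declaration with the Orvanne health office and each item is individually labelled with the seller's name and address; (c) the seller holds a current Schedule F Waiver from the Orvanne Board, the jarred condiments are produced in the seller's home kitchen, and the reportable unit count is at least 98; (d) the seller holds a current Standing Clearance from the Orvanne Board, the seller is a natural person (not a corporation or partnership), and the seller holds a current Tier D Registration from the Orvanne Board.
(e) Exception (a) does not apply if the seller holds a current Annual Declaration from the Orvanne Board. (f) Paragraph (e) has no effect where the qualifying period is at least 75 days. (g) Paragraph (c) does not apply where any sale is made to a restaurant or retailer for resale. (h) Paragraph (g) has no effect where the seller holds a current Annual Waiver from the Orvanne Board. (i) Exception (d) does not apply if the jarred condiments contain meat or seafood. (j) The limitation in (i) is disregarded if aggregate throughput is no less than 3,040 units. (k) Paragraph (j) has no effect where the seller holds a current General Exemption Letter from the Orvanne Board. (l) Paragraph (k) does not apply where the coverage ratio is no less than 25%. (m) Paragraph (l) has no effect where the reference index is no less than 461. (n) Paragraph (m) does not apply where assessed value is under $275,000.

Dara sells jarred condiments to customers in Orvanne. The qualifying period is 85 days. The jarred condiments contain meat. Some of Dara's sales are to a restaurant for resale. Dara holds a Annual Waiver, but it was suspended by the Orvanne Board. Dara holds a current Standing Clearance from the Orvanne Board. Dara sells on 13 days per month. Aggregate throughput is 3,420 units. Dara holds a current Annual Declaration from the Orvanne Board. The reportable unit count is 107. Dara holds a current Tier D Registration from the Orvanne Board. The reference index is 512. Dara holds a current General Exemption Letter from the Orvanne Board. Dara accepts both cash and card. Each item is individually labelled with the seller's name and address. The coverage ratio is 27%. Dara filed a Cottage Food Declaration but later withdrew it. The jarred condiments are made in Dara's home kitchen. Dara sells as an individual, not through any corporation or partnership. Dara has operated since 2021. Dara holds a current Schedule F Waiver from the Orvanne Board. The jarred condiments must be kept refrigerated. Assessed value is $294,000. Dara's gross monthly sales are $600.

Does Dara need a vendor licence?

Yes — Dara must hold a vendor licence.

Exception (a) does not apply: the jarred condiments require refrigeration.
Exception (b) does not apply: the Cottage Food Declaration was withdrawn.
All of (c)'s requirements are met (a current Schedule F Waiver is held; the jarred condiments are home-kitchen produced; the reportable unit count is 107, meeting the 98 threshold). But applying paragraphs (g)–(h): (g) operates against (c): some sales are to a restaurant for resale. (h), which would lift (g), is not engaged — the Annual Waiver is not current. So (c) is unavailable.
Exception (d) is satisfied on its face — a current Standing Clearance is held; the seller is a natural person; a current Tier D Registration is held. But applying paragraphs (i)–(n): (i) operates against (d): the jarred condiments contain meat. (j) would limit (i) — aggregate throughput is 3,420 units, meeting the 3,040 units threshold — but (k) sets (j) aside: (k) operates against (j): a current General Exemption Letter is held. (l) applies (the coverage ratio is 27%, meeting the 25% threshold), but is set aside by (m): (m) operates against (l): the reference index is 512, meeting the 461 threshold. (n) is not engaged (assessed value is $294,000, not under $275,000), so (m) stands. (d) is therefore removed.
No exception applies. The general rule governs.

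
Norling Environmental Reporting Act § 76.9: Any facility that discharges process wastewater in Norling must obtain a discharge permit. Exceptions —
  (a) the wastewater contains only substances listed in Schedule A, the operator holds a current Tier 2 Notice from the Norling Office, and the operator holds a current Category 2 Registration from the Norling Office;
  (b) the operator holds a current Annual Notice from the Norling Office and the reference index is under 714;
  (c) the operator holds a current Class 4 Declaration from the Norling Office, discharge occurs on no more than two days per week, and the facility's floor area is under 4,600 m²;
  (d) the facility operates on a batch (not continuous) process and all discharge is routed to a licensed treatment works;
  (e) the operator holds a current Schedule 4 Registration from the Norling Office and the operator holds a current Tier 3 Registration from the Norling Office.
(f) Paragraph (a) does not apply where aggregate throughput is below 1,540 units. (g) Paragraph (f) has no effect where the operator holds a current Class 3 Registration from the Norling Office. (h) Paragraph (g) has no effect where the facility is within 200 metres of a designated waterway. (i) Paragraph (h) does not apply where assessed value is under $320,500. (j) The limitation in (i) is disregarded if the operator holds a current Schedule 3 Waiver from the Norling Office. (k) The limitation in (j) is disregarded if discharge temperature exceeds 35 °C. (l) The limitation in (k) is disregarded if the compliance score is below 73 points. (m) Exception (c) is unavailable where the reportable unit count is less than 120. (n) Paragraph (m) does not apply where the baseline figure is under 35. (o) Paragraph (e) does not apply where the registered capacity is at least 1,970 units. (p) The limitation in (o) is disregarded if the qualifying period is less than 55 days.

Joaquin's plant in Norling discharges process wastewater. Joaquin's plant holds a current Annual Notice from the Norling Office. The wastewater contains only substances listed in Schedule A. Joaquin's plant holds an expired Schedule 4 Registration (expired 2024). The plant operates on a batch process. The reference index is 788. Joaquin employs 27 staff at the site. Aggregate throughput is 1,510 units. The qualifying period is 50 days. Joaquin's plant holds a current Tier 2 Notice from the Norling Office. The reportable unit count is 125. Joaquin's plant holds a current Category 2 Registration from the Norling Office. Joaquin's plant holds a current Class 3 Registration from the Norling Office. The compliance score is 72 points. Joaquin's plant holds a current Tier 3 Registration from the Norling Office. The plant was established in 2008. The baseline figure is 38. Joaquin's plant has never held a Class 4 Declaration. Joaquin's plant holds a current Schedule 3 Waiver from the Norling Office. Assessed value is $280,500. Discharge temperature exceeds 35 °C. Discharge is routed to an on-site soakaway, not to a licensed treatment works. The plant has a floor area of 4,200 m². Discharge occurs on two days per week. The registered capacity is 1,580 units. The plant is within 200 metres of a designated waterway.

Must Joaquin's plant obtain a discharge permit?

Yes — Joaquin's plant must obtain a discharge permit.

Exception (a) is satisfied on its face — the wastewater is Schedule-A-only; a current Tier 2 Notice is held; a current Category 2 Registration is held. But: (f) operates against (a): aggregate throughput is 1,510 units, below the 1,540 units limit. (g) would limit (f) — a current Class 3 Registration is held — but (h) sets (g) aside: (h) is engaged — the plant is within 200 m of a designated waterway. (i) would limit (h) — assessed value is $280,500, under the $320,500 limit — but (j) sets (i) aside: (j) operates against (i): a current Schedule 3 Waiver is held. (k) is triggered (discharge temperature exceeds 35 °C), but is overridden by (l): (l) operates — the compliance score is 72 points, below the 73 points limit. So (a) is unavailable.
Exception (b) requires that the reference index is under 714; but the reference index is 788, not under 714, so (b) is unavailable.
Exception (c) fails — the Class 4 Declaration is not current.
Exception (d) does not apply: discharge is not routed to a licensed treatment works.
Exception (e) requires that the operator holds a current Schedule 4 Registration from the Norling Office; but the Schedule 4 Registration is not current, so (e) is unavailable.
No exception displaces § 76.9.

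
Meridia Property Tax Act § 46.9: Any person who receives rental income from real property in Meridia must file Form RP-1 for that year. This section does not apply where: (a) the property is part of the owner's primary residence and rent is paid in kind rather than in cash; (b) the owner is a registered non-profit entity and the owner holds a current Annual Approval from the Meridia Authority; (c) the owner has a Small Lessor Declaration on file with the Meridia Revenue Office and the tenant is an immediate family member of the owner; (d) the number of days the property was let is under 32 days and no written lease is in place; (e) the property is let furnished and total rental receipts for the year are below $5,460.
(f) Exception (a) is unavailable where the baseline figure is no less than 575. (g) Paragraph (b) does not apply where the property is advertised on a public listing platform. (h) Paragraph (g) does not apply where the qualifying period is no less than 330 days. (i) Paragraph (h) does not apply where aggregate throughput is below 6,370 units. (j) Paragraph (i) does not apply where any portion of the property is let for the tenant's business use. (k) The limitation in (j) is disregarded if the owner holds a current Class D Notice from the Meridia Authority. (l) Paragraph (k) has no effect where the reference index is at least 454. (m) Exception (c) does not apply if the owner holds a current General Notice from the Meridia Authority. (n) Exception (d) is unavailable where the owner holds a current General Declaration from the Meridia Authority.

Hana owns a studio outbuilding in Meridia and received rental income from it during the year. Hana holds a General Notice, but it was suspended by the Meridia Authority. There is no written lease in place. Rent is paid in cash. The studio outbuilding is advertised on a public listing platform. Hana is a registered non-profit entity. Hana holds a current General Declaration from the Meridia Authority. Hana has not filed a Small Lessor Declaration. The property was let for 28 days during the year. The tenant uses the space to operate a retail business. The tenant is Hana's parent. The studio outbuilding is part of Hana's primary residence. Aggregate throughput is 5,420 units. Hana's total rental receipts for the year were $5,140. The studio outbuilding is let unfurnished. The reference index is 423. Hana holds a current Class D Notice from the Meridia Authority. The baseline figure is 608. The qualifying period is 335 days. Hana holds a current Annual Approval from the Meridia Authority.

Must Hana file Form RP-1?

Yes — Hana must file Form RP-1.

Exception (a) does not apply: rent is paid in cash.
All of (b)'s requirements are met (Hana is a registered non-profit; a current Annual Approval is held). Turning to paragraphs (g)–(l): (g) is engaged — the property is publicly advertised. (h) would limit (g) — the qualifying period is 335 days, meeting the 330 days threshold — but (i) sets (h) aside: (i) is engaged — aggregate throughput is 5,420 units, below the 6,370 units limit. (j) is engaged (the space is let for business use), but is displaced by (k): (k) is triggered — a current Class D Notice is held. (l) is not engaged (the reference index is 423, short of 454), so (k) stands. (b) is therefore removed.
Exception (c) fails — no Small Lessor Declaration is on file.
Exception (d)'s conditions are all satisfied: the number of days the property was let is 28 days, under the 32 days limit; there is no written lease. But: (n) applies — a current General Declaration is held. So (d) is unavailable.
Exception (e) fails — the property is let unfurnished.
None of the exceptions is available; § 46.9 applies in full.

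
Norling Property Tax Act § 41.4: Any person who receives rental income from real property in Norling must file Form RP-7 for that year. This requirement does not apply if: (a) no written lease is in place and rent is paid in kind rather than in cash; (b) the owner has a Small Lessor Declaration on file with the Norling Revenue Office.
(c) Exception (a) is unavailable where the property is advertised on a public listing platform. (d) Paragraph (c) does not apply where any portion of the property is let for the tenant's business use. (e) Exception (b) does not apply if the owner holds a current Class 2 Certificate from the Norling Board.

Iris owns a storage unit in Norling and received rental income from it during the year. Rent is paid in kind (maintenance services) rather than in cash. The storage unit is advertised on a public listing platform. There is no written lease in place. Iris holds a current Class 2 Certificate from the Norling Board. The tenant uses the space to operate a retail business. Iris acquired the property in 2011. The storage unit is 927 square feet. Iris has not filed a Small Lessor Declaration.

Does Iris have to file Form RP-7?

No — exception (a) applies; Iris is not required to file Form RP-7.

Exception (a): there is no written lease; rent is paid in kind — every condition holds. Applying paragraphs (c)–(d): (c) is engaged (the property is publicly advertised), but is overridden by (d): (d) is triggered — the space is let for business use. Exception (a) stands.
Exception (b) does not apply: no Small Lessor Declaration is on file.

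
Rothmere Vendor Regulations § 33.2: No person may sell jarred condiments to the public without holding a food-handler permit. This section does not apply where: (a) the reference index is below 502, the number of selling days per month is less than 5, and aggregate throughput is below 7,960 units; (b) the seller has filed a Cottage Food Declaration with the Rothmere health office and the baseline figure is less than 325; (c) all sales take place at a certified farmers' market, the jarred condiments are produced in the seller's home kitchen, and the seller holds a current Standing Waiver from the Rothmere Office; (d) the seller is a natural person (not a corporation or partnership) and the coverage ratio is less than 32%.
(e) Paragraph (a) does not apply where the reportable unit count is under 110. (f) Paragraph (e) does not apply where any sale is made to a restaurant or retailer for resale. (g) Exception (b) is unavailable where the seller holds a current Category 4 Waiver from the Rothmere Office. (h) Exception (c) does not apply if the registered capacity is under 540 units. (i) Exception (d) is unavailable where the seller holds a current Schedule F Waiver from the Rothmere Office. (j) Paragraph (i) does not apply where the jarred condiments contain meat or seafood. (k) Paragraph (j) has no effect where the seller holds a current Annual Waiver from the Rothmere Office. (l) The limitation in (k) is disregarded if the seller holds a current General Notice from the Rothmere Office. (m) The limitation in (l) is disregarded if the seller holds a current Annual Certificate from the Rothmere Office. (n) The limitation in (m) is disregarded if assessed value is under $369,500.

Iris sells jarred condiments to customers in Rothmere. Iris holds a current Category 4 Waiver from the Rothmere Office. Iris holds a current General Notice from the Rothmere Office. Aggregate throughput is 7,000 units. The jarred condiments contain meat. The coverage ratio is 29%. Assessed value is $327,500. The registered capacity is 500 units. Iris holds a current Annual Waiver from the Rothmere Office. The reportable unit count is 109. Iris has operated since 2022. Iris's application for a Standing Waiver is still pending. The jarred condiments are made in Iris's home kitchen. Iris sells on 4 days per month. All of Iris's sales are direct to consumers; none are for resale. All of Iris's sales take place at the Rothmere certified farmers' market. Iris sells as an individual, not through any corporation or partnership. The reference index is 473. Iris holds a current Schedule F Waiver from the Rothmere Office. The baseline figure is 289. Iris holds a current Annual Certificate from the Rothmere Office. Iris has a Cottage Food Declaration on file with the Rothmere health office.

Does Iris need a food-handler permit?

Exception (a)'s conditions are all satisfied: the reference index is 473, below the 502 limit; the number of selling days per month is 4, less than the 5 limit; aggregate throughput is 7,000 units, below the 7,960 units limit. However, paragraphs (e)–(f) must be considered: (e) is engaged — the reportable unit count is 109, under the 110 limit. (f), which would lift (e), is not triggered — no sales are for resale. So (a) is unavailable.
Exception (b) is satisfied on its face — a Cottage Food Declaration is on file; the baseline figure is 289, less than the 325 limit. But: (g) operates against (b): a current Category 4 Waiver is held. Exception (b) does not apply.
Exception (c) does not apply: the Standing Waiver is not current.
All of (d)'s requirements are met (the seller is a natural person; the coverage ratio is 29%, less than the 32% limit). Considering the limiting provisions: (i) operates (a current Schedule F Waiver is held), but is overridden by (j): (j) operates against (i): the jarred condiments contain meat. (k) would limit (j) — a current Annual Waiver is held — but (l) sets (k) aside: (l) operates — a current General Notice is held. (m) would limit (l) — a current Annual Certificate is held — but (n) sets (m) aside: (n) operates against (m): assessed value is $327,500, under the $369,500 limit. Exception (d) stands.

No — exception (d) applies; Iris is not required to hold a food-handler permit.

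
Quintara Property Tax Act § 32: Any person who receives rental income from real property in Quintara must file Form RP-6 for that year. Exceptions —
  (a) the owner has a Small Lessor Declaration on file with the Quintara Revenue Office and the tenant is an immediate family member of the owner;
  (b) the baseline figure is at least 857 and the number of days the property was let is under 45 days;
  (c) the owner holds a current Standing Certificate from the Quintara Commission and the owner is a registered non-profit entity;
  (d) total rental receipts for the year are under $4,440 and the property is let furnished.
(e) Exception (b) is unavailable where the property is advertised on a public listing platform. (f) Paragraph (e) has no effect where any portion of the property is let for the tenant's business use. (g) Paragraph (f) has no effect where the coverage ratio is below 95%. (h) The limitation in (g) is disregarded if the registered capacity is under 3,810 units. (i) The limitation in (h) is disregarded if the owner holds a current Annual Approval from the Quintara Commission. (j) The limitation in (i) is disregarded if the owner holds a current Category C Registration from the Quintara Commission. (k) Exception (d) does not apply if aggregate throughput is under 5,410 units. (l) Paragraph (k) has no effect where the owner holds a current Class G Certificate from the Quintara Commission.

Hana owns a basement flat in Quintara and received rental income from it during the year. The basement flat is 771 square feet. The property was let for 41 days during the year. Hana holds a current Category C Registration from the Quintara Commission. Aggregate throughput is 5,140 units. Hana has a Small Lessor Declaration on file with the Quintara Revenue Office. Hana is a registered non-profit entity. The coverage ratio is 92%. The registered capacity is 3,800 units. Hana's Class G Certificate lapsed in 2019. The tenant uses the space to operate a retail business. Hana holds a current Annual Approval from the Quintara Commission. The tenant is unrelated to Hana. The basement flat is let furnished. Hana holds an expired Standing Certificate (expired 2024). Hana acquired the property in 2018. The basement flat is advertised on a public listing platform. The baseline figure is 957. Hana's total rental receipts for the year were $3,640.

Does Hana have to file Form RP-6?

Exception (a) does not apply: the tenant is unrelated to the owner.
Exception (b) is satisfied on its face — the baseline figure is 957, meeting the 857 threshold; the number of days the property was let is 41 days, under the 45 days limit. Under paragraphs (e)–(j): (e) applies (the property is publicly advertised), but is itself disapplied by (f): (f) operates against (e): the space is let for business use. (g) would limit (f) — the coverage ratio is 92%, below the 95% limit — but (h) sets (g) aside: (h) is triggered — the registered capacity is 3,800 units, under the 3,810 units limit. (i) would limit (h) — a current Annual Approval is held — but (j) sets (i) aside: (j) operates — a current Category C Registration is held. So (b) applies.
Exception (c) fails — no current Standing Certificate is held.
Exception (d)'s conditions are all satisfied: total rental receipts for the year are $3,640, under the $4,440 limit; the property is let furnished. However, paragraphs (k)–(l) must be considered: (k) operates against (d): aggregate throughput is 5,140 units, under the 5,410 units limit. (l), which would lift (k), is not triggered — there is no Class G Certificate in force. (d) is therefore removed.

No — exception (b) applies; Hana is not required to file Form RP-6.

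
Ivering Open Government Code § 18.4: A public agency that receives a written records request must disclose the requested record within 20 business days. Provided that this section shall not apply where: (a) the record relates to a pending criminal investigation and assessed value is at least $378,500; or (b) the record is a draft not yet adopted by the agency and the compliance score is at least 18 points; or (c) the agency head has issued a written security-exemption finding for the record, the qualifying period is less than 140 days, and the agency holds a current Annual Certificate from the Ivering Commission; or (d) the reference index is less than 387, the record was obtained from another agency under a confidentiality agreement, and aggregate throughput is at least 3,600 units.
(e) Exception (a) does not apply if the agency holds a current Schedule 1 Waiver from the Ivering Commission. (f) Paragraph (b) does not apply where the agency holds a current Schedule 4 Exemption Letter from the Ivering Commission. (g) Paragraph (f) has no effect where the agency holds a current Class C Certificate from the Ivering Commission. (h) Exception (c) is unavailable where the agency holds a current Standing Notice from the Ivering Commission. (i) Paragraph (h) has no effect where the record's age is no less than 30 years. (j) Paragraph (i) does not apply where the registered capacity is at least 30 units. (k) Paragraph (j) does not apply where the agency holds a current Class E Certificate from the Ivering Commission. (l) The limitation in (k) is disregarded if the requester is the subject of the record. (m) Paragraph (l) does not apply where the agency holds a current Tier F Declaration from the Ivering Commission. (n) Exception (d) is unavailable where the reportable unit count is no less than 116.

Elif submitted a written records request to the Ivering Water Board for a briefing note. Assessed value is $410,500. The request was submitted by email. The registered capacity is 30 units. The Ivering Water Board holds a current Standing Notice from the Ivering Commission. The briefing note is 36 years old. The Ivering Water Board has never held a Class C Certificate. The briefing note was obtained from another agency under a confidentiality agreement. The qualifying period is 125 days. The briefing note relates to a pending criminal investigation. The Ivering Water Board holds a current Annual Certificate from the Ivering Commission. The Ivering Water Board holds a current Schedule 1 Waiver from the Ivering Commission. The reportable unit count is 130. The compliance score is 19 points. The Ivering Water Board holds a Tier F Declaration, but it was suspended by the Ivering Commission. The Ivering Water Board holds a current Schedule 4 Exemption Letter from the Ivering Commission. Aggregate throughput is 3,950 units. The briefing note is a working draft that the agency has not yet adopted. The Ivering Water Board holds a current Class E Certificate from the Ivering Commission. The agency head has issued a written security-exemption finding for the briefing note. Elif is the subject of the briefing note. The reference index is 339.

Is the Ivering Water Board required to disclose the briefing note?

Yes — the Ivering Water Board must disclose the briefing note.

All of (a)'s requirements are met (the briefing note relates to a pending investigation; assessed value is $410,500, meeting the $378,500 threshold). But applying paragraph (e): (e) is triggered — a current Schedule 1 Waiver is held. (a) is therefore removed.
Exception (b) is satisfied on its face — the briefing note is an unadopted draft; the compliance score is 19 points, meeting the 18 points threshold. But applying paragraphs (f)–(g): (f) operates against (b): a current Schedule 4 Exemption Letter is held. (g), which would lift (f), does not operate here — no current Class C Certificate is held. Exception (b) does not apply.
Exception (c): a written security-exemption finding has been issued; the qualifying period is 125 days, less than the 140 days limit; a current Annual Certificate is held — every condition holds. However, paragraphs (h)–(m) must be considered: (h) operates against (c): a current Standing Notice is held. (i) would limit (h) — the record's age is 36 years, meeting the 30 years threshold — but (j) sets (i) aside: (j) applies — the registered capacity is 30 units, meeting the 30 units threshold. (k) is engaged (a current Class E Certificate is held), but is itself disapplied by (l): (l) operates — Elif is the subject of the briefing note. (m) does not operate here (the Tier F Declaration is not current), so (l) stands. (c) is therefore removed.
Exception (d) is satisfied on its face — the reference index is 339, less than the 387 limit; the briefing note was obtained under a confidentiality agreement; aggregate throughput is 3,950 units, meeting the 3,600 units threshold. However, paragraph (n) must be considered: (n) operates — the reportable unit count is 130, meeting the 116 threshold. (d) is therefore removed.
Every exception is unavailable, so the rule governs.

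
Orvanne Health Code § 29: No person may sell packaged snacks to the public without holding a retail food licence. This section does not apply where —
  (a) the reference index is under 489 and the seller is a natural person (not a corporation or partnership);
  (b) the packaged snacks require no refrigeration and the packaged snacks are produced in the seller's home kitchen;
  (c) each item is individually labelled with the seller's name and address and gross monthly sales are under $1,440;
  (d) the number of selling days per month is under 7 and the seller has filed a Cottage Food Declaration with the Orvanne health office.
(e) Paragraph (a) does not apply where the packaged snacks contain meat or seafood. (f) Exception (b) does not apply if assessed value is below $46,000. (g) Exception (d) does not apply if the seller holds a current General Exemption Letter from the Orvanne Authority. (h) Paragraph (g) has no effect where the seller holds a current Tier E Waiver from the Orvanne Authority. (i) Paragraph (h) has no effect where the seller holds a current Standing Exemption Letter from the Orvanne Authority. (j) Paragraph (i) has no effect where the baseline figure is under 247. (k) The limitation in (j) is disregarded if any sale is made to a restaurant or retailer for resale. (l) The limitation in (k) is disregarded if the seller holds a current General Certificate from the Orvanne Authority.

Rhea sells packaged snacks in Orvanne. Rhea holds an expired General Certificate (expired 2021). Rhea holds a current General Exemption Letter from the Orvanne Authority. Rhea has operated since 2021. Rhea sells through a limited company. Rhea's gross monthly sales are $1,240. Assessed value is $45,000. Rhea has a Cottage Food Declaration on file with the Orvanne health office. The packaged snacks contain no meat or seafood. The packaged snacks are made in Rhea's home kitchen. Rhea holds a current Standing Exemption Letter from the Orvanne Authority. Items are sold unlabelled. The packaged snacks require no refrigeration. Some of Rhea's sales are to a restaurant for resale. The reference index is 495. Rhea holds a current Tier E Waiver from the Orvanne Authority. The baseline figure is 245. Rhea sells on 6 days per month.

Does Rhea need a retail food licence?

Yes — Rhea must hold a retail food licence.

Exception (a) does not apply: the reference index is 495, not under 489.
Exception (b): the packaged snacks are shelf-stable; the packaged snacks are home-kitchen produced — every condition holds. Turning to paragraph (f): (f) operates against (b): assessed value is $45,000, below the $46,000 limit. (b) is therefore removed.
Exception (c) requires that each item is individually labelled with the seller's name and address; but items are sold unlabelled, so (c) is unavailable.
Exception (d): the number of selling days per month is 6, under the 7 limit; a Cottage Food Declaration is on file — every condition holds. Turning to paragraphs (g)–(l): (g) operates against (d): a current General Exemption Letter is held. (h) is triggered (a current Tier E Waiver is held), but yields to (i): (i) operates against (h): a current Standing Exemption Letter is held. (j) operates (the baseline figure is 245, under the 247 limit), but is overridden by (k): (k) operates against (j): some sales are to a restaurant for resale. (l) is inapplicable (no current General Certificate is held), so (k) stands. So (d) is unavailable.
No exception displaces § 29.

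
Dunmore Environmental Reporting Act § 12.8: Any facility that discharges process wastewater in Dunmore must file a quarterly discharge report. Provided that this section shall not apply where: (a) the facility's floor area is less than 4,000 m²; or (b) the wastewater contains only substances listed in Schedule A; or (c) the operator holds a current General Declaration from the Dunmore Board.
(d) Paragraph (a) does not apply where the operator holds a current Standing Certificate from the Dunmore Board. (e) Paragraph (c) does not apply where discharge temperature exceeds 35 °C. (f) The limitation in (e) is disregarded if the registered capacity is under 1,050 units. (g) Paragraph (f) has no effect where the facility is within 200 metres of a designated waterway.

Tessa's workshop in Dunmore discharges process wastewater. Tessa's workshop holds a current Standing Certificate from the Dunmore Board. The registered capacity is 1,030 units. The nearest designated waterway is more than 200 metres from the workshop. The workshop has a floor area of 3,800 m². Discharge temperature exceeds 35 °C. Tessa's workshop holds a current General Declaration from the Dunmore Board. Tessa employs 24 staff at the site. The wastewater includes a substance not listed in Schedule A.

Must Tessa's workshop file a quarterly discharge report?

Exception (a)'s conditions are all satisfied: the facility's floor area is 3,800 m², less than the 4,000 m² limit. But applying paragraph (d): (d) is engaged — a current Standing Certificate is held. (a) is therefore removed.
Exception (b) fails — the wastewater includes a non-Schedule-A substance.
Exception (c): a current General Declaration is held — every condition holds. As to paragraphs (e)–(g): (e) is triggered (discharge temperature exceeds 35 °C), but yields to (f): (f) is engaged — the registered capacity is 1,030 units, under the 1,050 units limit. (g), which would lift (f), is not engaged — the workshop is more than 200 m from any designated waterway. So (c) applies.

No — exception (c) applies; Tessa's workshop is not required to file a quarterly discharge report.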